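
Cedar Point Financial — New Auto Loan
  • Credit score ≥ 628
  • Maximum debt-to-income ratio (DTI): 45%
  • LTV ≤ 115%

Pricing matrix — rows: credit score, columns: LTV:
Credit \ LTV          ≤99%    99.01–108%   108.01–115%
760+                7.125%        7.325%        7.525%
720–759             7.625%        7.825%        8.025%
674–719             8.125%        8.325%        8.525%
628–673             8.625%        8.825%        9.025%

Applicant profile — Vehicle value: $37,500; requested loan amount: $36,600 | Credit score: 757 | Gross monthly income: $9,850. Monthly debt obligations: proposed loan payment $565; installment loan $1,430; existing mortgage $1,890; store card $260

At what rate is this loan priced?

7.625%

Credit score 757 ≥ 628; Total monthly debts = (565 + 1,430 + 1,890 + 260) = 4,145. DTI = 4,145/9,850 = 42.1% ≤ 45%
Loan-to-value = 36,600/37,500 = 97.6% — pass (115% max)
Credit 757 → row 720–759; LTV 97.6% → column ≤99%. Grid cell → 7.625%.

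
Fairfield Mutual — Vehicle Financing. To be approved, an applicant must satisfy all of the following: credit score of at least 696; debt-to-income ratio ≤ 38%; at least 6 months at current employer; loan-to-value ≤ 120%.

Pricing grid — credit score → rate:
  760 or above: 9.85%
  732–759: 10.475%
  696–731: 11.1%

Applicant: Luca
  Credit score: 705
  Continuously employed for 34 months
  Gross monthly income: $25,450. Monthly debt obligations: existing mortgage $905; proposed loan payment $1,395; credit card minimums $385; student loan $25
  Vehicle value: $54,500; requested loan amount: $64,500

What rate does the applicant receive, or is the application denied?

Approved at 11.1%

Credit score 705 ≥ 696 (meets minimum)
Employment 34 ≥ 6 months
LTV: 64,500 ÷ 54,500 = 118.3%, within 120% cap
Total monthly debts = (905 + 1,395 + 385 + 25) = 2,710. Debt-to-income = 2,710/25,450 = 10.6% — meets 38% limit
All requirements met. Score 705 falls in the 696–731 tier → 11.1%.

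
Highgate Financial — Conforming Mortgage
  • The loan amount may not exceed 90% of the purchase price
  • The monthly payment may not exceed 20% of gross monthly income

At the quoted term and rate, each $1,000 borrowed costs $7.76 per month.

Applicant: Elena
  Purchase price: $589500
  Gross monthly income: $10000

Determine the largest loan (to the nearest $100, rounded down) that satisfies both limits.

$257,700

Payment cap: 20% × $10,000 = $2,000/month.
At $7.76 per $1,000, that supports 2,000/7.76 × 1,000 ≈ $257,731 → $257,700.
LTV cap: 90% × $589,500 = $530,550 → $530,500.
Binding constraint: payment-to-income.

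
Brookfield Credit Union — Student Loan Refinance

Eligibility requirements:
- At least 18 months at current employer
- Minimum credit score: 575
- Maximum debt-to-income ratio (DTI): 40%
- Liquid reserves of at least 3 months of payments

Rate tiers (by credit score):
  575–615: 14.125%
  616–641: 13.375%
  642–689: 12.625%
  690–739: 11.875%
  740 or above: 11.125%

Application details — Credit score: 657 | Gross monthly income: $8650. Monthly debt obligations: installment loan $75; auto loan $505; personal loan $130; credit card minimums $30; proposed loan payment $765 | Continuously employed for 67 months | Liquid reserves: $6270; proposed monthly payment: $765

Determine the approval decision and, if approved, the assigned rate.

Credit score 657 ≥ 575 (meets minimum)
Total monthly debts = (75 + 505 + 130 + 30 + 765) = 1,505. DTI: 1,505 ÷ 8,650 = 17.4%, within the 40% cap
Reserves = 6,270/765 = 8.2 months ≥ 3
Employment 67 ≥ 18 months
All requirements met. Score 657 falls in the 642–689 tier → 12.625%.

Approved at 12.625%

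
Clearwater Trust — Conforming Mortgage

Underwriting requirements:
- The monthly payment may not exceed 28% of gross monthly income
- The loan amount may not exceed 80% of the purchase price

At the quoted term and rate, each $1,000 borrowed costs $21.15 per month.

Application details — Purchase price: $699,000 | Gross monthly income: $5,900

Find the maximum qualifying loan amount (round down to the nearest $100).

$78,100

Payment cap: 28% × $5,900 = $1,652/month.
At $21.15 per $1,000, that supports 1,652/21.15 × 1,000 ≈ $78,108 → $78,100.
LTV cap: 80% × $699,000 = $559,200 → $559,200.
Binding constraint: payment-to-income.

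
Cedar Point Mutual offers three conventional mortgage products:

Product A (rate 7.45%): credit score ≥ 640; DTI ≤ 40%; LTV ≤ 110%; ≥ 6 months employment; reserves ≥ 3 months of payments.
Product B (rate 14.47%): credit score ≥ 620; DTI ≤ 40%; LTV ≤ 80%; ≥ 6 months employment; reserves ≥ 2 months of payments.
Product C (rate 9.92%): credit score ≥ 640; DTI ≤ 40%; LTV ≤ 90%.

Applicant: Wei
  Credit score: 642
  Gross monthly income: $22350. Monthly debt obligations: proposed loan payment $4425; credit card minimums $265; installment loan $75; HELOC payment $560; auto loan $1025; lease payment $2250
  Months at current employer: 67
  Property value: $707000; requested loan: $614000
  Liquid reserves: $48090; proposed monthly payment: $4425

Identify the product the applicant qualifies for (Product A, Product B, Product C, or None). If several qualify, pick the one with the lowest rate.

Total debts = (4,425 + 265 + 75 + 560 + 1,025 + 2,250) = 8,600; DTI = 8,600/22,350 = 38.5%.
LTV = 614,000/707,000 = 86.8%.
Reserves = 48,090/4,425 = 10.9 months.
Product A: score 642 ≥ 640; DTI 38.5% ≤ 40%; LTV 86.8% ≤ 110%; employment 67 ≥ 6 mo; reserves 10.9 ≥ 3 mo → qualifies.
Product B: score 642 ≥ 620; DTI 38.5% ≤ 40%; LTV 86.8% > 80%; employment 67 ≥ 6 mo; reserves 10.9 ≥ 2 mo → does not qualify.
Product C: score 642 ≥ 640; DTI 38.5% ≤ 40%; LTV 86.8% ≤ 90% → qualifies.
Qualifying: Product A, Product C. Lowest rate is 7.45% → Product A.

Product A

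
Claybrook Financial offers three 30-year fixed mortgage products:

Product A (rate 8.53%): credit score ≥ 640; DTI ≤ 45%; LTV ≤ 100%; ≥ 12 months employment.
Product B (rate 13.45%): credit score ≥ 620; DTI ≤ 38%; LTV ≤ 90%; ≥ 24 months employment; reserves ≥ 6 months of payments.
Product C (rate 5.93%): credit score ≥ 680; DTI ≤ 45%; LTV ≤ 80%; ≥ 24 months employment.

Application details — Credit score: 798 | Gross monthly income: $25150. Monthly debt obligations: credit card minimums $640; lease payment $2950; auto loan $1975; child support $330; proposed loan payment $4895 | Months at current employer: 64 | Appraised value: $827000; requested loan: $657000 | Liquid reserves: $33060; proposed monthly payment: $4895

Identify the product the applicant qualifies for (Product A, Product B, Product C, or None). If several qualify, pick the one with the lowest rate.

Total debts = (640 + 2,950 + 1,975 + 330 + 4,895) = 10,790; DTI = 10,790/25,150 = 42.9%.
LTV = 657,000/827,000 = 79.4%.
Reserves = 33,060/4,895 = 6.8 months.
Product A: score 798 ≥ 640; DTI 42.9% ≤ 45%; LTV 79.4% ≤ 100%; employment 64 ≥ 12 mo → qualifies.
Product B: score 798 ≥ 620; DTI 42.9% > 38%; LTV 79.4% ≤ 90%; employment 64 ≥ 24 mo; reserves 6.8 ≥ 6 mo → does not qualify.
Product C: score 798 ≥ 680; DTI 42.9% ≤ 45%; LTV 79.4% ≤ 80%; employment 64 ≥ 24 mo → qualifies.
Qualifying: Product A, Product C. Lowest rate is 5.93% → Product C.

Product C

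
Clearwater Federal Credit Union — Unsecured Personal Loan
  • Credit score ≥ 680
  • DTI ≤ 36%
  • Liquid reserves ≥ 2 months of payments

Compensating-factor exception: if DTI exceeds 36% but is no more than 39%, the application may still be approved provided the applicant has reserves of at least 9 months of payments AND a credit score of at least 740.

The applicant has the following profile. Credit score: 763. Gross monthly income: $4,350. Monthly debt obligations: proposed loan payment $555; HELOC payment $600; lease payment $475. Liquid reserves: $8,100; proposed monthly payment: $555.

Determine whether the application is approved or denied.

Approved

Credit score 763 ≥ 680 (meets base)
Total debts = (555 + 600 + 475) = 1,630. DTI = 1,630/4,350 = 37.5% > 36% — standard DTI limit exceeded.
Liquid reserves cover 8,100/555 = 14.6 months — ≥ 2 required
37.5% falls in the override range (36%–39%), so the compensating-factor test applies.
Override check — reserves: 14.6 mo (ok); score: 763 (ok).
Both override conditions satisfied; DTI exception granted.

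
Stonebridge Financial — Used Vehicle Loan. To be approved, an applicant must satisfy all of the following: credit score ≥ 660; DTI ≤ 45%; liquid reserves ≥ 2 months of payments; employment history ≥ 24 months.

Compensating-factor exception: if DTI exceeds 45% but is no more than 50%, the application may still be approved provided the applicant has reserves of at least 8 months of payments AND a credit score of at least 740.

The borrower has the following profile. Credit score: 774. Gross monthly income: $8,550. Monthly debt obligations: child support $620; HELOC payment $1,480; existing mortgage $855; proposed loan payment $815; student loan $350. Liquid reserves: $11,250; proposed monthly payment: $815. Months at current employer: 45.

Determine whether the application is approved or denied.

Credit score 774 ≥ 660 (meets base)
Total debts = (620 + 1,480 + 855 + 815 + 350) = 4,120. DTI = 4,120/8,550 = 48.2% > 45% — standard DTI limit exceeded.
Reserves: 11,250 ÷ 815 = 13.8 months (meets 2-month minimum)
Employment 45 ≥ 24 months
DTI 48.2% is within the 45%–50% exception band; checking compensating factors.
Override check — reserves: 13.8 mo (ok); score: 774 (ok).
Both override conditions satisfied; DTI exception granted.

Approved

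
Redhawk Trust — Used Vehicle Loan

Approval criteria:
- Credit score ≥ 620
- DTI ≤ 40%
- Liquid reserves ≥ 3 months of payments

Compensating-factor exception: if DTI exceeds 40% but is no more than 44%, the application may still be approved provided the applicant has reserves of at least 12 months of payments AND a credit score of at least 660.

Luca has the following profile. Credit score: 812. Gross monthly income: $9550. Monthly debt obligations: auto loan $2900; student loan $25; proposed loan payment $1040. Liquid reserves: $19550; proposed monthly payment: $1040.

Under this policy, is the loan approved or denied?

Credit score 812 ≥ 620 (meets base)
Total debts = (2,900 + 25 + 1,040) = 3,965. DTI = 3,965/9,550 = 41.5% > 40% — standard DTI limit exceeded.
Liquid reserves cover 19,550/1,040 = 18.8 months — ≥ 3 required
41.5% falls in the override range (40%–44%), so the compensating-factor test applies.
Override check — reserves: 18.8 mo (ok); score: 812 (ok).
Both compensating conditions met → exception applies.

Approved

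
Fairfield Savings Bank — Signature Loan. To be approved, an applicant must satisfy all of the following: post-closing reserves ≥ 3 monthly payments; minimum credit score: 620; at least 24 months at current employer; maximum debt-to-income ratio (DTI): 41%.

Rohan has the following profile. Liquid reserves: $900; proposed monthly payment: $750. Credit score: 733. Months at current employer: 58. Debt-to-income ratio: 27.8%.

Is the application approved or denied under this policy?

Denied

Liquid reserves cover 900/750 = 1.2 months — < 3 required
Credit score 733 ≥ 620 (meets)
Employment 58 ≥ 24 months
Debt-to-income 27.8% vs 41% cap — pass
Fails on reserves.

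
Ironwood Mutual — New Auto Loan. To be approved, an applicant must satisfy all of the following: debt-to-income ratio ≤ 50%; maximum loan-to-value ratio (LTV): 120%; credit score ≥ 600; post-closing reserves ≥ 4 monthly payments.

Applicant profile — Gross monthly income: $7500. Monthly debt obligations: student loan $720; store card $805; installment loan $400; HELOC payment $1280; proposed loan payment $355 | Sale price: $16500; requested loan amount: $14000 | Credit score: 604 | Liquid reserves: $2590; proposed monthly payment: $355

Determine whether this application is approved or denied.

Approved

Total monthly debts = (720 + 805 + 400 + 1,280 + 355) = 3,560. DTI = 3,560/7,500 = 47.5% ≤ 50%
LTV: 14,000 ÷ 16,500 = 84.8%, within 120% cap
Credit score 604 ≥ 600 (meets)
Reserves = 2,590/355 = 7.3 months ≥ 4
All criteria satisfied.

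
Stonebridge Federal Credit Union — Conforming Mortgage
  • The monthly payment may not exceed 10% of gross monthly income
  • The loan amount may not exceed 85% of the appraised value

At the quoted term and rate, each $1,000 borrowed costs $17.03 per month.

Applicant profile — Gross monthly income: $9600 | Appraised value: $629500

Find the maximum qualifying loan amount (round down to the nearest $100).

Payment cap: 10% × $9,600 = $960/month.
At $17.03 per $1,000, that supports 960/17.03 × 1,000 ≈ $56,371 → $56,300.
LTV cap: 85% × $629,500 = $535,075 → $535,000.
Binding constraint: payment-to-income.

$56,300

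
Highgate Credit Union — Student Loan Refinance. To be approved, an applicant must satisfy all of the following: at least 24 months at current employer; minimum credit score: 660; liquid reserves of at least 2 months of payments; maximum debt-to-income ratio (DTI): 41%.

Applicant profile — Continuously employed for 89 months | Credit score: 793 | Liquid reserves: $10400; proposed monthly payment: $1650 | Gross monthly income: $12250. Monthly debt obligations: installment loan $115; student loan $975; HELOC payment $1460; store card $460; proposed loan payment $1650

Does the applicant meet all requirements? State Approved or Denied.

Employment 89 ≥ 24 months
Credit score 793 ≥ 660 (meets)
Reserves = 10,400/1,650 = 6.3 months ≥ 2
Total monthly debts = (115 + 975 + 1,460 + 460 + 1,650) = 4,660. DTI: 4,660 ÷ 12,250 = 38%, within the 41% cap
All criteria satisfied.

Approved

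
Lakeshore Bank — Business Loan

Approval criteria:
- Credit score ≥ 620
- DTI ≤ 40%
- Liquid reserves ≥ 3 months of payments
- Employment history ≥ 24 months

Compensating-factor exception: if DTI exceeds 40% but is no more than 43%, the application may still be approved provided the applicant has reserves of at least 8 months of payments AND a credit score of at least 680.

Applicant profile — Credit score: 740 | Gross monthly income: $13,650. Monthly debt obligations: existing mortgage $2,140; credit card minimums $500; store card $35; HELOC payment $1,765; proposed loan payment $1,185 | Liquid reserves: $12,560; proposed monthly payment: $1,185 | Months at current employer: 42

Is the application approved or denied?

Approved

Credit score 740 ≥ 620 (meets base)
Total debts = (2,140 + 500 + 35 + 1,765 + 1,185) = 5,625. DTI = 5,625/13,650 = 41.2% > 40% — standard DTI limit exceeded.
Reserves = 12,560/1,185 = 10.6 months ≥ 3
Employment 42 ≥ 24 months
41.2% falls in the override range (40%–43%), so the compensating-factor test applies.
Override check — reserves: 10.6 mo (ok); score: 740 (ok).
Both compensating conditions met → exception applies.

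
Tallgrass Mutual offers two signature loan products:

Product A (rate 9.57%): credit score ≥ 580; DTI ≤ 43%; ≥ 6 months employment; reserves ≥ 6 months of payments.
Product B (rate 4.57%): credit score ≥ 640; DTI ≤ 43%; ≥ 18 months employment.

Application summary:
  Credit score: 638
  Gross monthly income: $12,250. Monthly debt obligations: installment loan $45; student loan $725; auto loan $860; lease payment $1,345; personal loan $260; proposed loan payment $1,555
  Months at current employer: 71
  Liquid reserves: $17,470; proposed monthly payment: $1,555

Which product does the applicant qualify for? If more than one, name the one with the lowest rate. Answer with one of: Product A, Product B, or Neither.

Total debts = (45 + 725 + 860 + 1,345 + 260 + 1,555) = 4,790; DTI = 4,790/12,250 = 39.1%.
Reserves = 17,470/1,555 = 11.2 months.
Product A: score 638 ≥ 580; DTI 39.1% ≤ 43%; employment 71 ≥ 6 mo; reserves 11.2 ≥ 6 mo → qualifies.
Product B: score 638 < 640; DTI 39.1% ≤ 43%; employment 71 ≥ 18 mo → does not qualify.

Product A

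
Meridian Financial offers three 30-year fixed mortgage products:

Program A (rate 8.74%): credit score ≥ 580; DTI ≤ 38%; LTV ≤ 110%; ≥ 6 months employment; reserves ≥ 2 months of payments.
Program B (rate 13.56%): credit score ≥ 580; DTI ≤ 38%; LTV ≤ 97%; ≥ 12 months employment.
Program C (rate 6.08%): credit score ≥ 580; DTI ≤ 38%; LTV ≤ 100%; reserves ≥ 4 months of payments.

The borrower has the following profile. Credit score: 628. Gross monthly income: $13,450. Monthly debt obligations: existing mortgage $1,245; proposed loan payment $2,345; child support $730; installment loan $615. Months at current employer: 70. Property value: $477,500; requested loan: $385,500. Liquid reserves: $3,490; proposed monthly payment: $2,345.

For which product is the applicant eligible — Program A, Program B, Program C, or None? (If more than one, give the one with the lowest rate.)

Total debts = (1,245 + 2,345 + 730 + 615) = 4,935; DTI = 4,935/13,450 = 36.7%.
LTV = 385,500/477,500 = 80.7%.
Reserves = 3,490/2,345 = 1.5 months.
Program A: score 628 ≥ 580; DTI 36.7% ≤ 38%; LTV 80.7% ≤ 110%; employment 70 ≥ 6 mo; reserves 1.5 < 2 mo → does not qualify.
Program B: score 628 ≥ 580; DTI 36.7% ≤ 38%; LTV 80.7% ≤ 97%; employment 70 ≥ 12 mo → qualifies.
Program C: score 628 ≥ 580; DTI 36.7% ≤ 38%; LTV 80.7% ≤ 100%; reserves 1.5 < 4 mo → does not qualify.

Program B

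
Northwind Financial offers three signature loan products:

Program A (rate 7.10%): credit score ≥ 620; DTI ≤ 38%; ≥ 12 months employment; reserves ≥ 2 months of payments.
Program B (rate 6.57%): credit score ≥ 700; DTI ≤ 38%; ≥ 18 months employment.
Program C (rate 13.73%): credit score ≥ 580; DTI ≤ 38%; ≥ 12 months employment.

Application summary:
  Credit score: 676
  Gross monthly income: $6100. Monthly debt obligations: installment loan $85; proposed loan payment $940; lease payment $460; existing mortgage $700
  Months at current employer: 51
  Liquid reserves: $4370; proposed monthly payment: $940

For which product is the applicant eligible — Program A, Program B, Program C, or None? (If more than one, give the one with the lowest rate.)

Program A

Total debts = (85 + 940 + 460 + 700) = 2,185; DTI = 2,185/6,100 = 35.8%.
Reserves = 4,370/940 = 4.6 months.
Program A: score 676 ≥ 620; DTI 35.8% ≤ 38%; employment 51 ≥ 12 mo; reserves 4.6 ≥ 2 mo → qualifies.
Program B: score 676 < 700; DTI 35.8% ≤ 38%; employment 51 ≥ 18 mo → does not qualify.
Program C: score 676 ≥ 580; DTI 35.8% ≤ 38%; employment 51 ≥ 12 mo → qualifies.
Qualifying: Program A, Program C. Lowest rate is 7.10% → Program A.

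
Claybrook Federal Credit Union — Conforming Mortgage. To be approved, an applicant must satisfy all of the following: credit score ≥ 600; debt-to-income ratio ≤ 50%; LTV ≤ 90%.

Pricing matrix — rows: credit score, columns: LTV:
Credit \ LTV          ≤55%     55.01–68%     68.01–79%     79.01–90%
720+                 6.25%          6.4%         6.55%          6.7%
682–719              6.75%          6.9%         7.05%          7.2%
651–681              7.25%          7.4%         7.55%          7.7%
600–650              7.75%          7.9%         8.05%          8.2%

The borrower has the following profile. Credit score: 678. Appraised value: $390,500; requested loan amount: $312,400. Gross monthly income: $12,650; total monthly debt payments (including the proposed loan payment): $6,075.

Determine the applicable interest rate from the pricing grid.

Credit score 678 ≥ 600; DTI = 6,075/12,650 = 48% ≤ 50%
Loan-to-value = 312,400/390,500 = 80% — pass (90% max)
Credit 678 → row 651–681; LTV 80% → column 79.01–90%. Grid cell → 7.7%.

7.7%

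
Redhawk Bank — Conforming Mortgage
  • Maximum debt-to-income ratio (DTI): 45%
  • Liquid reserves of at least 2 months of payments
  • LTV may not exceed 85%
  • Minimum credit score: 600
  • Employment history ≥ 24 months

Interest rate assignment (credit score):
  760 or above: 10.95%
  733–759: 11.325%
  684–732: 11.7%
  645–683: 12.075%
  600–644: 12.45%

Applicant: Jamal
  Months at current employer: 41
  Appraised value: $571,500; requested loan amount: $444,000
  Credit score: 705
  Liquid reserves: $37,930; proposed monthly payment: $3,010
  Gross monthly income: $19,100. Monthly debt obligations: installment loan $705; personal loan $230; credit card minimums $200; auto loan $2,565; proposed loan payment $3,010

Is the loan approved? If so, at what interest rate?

Approved at 11.7%

Credit score 705 ≥ 600 (meets minimum)
Reserves = 37,930/3,010 = 12.6 months ≥ 2
LTV = 444,000/571,500 = 77.7% ≤ 85%
Total monthly debts = (705 + 230 + 200 + 2,565 + 3,010) = 6,710. Debt-to-income = 6,710/19,100 = 35.1% — meets 45% limit
Employment 41 ≥ 24 months
All requirements met. Score 705 falls in the 684–732 tier → 11.7%.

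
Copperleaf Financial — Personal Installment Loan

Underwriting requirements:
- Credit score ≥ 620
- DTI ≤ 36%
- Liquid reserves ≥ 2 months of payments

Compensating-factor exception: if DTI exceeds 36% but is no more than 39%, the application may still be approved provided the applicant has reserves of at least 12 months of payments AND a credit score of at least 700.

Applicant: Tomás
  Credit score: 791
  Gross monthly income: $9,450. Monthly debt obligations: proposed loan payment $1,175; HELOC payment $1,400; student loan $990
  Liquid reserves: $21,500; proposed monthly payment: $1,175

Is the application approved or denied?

Credit score 791 ≥ 620 (meets base)
Total debts = (1,175 + 1,400 + 990) = 3,565. DTI = 3,565/9,450 = 37.7% > 36% — standard DTI limit exceeded.
Liquid reserves cover 21,500/1,175 = 18.3 months — ≥ 2 required
DTI 37.7% is within the 36%–39% exception band; checking compensating factors.
Override check — reserves: 18.3 mo (ok); score: 791 (ok).
Both override conditions satisfied; DTI exception granted.

Approved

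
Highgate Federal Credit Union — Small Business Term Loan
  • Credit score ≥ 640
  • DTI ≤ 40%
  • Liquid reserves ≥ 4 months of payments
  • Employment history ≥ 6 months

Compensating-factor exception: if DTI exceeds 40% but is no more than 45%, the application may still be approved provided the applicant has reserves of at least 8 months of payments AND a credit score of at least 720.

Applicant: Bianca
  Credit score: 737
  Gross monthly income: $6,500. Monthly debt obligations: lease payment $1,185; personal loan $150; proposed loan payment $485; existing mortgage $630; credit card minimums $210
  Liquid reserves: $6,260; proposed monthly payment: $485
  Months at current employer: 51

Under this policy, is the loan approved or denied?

Approved

Credit score 737 ≥ 640 (meets base)
Total debts = (1,185 + 150 + 485 + 630 + 210) = 2,660. DTI: 2,660 ÷ 6,500 = 40.9%, over the 40% base limit.
Reserves = 6,260/485 = 12.9 months ≥ 4
Employment 51 ≥ 6 months
40.9% falls in the override range (40%–45%), so the compensating-factor test applies.
Reserves 12.9 ≥ 8 months; credit score 737 ≥ 720.
Both override conditions satisfied; DTI exception granted.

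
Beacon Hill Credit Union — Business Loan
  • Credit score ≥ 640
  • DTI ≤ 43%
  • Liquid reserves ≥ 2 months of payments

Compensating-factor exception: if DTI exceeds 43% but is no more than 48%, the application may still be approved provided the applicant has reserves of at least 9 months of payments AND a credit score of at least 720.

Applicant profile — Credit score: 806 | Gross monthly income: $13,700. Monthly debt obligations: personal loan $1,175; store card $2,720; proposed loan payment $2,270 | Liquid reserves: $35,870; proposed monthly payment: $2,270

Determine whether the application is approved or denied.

Approved

Credit score 806 ≥ 640 (meets base)
Total debts = (1,175 + 2,720 + 2,270) = 6,165. DTI = 6,165/13,700 = 45% > 43% — standard DTI limit exceeded.
Reserves: 35,870 ÷ 2,270 = 15.8 months (meets 2-month minimum)
DTI 45% is within the 43%–48% exception band; checking compensating factors.
Reserves 15.8 ≥ 9 months; credit score 806 ≥ 720.
Both compensating conditions met → exception applies.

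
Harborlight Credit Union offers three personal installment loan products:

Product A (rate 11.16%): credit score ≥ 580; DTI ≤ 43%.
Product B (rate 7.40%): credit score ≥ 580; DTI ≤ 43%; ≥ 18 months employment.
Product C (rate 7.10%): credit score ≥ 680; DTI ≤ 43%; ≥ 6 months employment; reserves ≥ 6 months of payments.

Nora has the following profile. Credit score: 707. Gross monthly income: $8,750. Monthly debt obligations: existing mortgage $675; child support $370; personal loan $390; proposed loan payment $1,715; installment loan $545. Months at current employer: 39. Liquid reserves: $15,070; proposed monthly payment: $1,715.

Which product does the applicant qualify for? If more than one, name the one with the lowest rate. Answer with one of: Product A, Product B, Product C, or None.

Total debts = (675 + 370 + 390 + 1,715 + 545) = 3,695; DTI = 3,695/8,750 = 42.2%.
Reserves = 15,070/1,715 = 8.8 months.
Product A: score 707 ≥ 580; DTI 42.2% ≤ 43% → qualifies.
Product B: score 707 ≥ 580; DTI 42.2% ≤ 43%; employment 39 ≥ 18 mo → qualifies.
Product C: score 707 ≥ 680; DTI 42.2% ≤ 43%; employment 39 ≥ 6 mo; reserves 8.8 ≥ 6 mo → qualifies.
Qualifying: Product A, Product B, Product C. Lowest rate is 7.10% → Product C.

Product C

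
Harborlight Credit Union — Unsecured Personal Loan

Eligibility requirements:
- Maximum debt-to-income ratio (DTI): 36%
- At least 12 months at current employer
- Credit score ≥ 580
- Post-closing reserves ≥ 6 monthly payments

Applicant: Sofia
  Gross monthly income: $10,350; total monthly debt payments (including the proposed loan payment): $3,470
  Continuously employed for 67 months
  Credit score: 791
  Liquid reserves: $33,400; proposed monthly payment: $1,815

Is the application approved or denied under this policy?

Approved

DTI: 3,470 ÷ 10,350 = 33.5%, within the 36% cap
Employment 67 ≥ 12 months
Credit score 791 ≥ 580 (meets)
Liquid reserves cover 33,400/1,815 = 18.4 months — ≥ 6 required
All criteria satisfied.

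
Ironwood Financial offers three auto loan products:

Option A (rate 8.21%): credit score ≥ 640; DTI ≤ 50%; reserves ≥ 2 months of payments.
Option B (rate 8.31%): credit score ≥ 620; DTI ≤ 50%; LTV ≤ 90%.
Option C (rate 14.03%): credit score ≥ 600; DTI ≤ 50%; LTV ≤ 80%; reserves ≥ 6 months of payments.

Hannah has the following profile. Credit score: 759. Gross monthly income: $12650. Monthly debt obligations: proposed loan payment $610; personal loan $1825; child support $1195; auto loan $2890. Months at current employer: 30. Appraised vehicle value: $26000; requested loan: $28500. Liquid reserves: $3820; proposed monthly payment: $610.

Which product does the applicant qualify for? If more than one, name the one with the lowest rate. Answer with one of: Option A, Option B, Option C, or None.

None

Total debts = (610 + 1,825 + 1,195 + 2,890) = 6,520; DTI = 6,520/12,650 = 51.5%.
LTV = 28,500/26,000 = 109.6%.
Reserves = 3,820/610 = 6.3 months.
Option A: score 759 ≥ 640; DTI 51.5% > 50%; reserves 6.3 ≥ 2 mo → does not qualify.
Option B: score 759 ≥ 620; DTI 51.5% > 50%; LTV 109.6% > 90% → does not qualify.
Option C: score 759 ≥ 600; DTI 51.5% > 50%; LTV 109.6% > 80%; reserves 6.3 ≥ 6 mo → does not qualify.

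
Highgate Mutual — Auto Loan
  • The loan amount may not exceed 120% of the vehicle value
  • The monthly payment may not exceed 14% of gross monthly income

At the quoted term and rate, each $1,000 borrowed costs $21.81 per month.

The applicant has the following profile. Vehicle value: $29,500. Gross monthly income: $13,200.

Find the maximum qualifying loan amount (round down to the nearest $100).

Payment cap: 14% × $13,200 = $1,848/month.
At $21.81 per $1,000, that supports 1,848/21.81 × 1,000 ≈ $84,731 → $84,700.
LTV cap: 120% × $29,500 = $35,400 → $35,400.
Binding constraint: loan-to-value.

$35,400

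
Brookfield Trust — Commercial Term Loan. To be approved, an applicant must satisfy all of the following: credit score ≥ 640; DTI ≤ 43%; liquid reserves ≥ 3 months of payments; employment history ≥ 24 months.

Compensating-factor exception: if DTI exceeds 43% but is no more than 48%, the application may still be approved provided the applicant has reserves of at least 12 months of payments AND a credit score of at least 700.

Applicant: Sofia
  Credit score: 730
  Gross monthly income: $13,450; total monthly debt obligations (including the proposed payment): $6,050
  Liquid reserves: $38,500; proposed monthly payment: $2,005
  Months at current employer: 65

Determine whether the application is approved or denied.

Credit score 730 ≥ 640 (meets base)
DTI = 6,050/13,450 = 45% > 43% — standard DTI limit exceeded.
Reserves: 38,500 ÷ 2,005 = 19.2 months (meets 3-month minimum)
Employment 65 ≥ 24 months
45% falls in the override range (43%–48%), so the compensating-factor test applies.
Reserves 19.2 ≥ 12 months; credit score 730 ≥ 700.
Both override conditions satisfied; DTI exception granted.

Approved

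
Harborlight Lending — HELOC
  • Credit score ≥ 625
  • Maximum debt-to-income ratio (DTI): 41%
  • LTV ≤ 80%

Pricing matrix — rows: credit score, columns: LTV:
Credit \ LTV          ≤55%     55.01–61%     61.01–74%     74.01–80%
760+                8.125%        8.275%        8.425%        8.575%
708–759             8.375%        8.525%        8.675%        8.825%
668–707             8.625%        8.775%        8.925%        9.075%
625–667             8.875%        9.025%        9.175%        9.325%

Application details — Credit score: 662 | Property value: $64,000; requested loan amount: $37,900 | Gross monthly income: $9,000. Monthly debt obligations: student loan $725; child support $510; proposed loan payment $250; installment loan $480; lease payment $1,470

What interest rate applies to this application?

9.025%

Credit score 662 ≥ 625; Total monthly debts = (725 + 510 + 250 + 480 + 1,470) = 3,435. DTI = 3,435/9,000 = 38.2% ≤ 41%
Loan-to-value = 37,900/64,000 = 59.2% — pass (80% max)
Score 662 is in the 625–667 band; LTV 59.2% is in the 55.01–61% band → 9.025%.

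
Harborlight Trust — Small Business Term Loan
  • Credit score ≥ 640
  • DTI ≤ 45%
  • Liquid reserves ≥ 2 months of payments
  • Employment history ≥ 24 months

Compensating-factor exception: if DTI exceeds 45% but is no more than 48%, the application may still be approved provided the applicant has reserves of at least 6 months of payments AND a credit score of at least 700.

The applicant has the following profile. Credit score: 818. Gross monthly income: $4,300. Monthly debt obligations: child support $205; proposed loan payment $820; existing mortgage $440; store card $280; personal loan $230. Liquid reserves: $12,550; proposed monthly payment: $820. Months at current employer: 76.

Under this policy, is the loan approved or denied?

Credit score 818 ≥ 640 (meets base)
Total debts = (205 + 820 + 440 + 280 + 230) = 1,975. DTI: 1,975 ÷ 4,300 = 45.9%, over the 45% base limit.
Reserves: 12,550 ÷ 820 = 15.3 months (meets 2-month minimum)
Employment 76 ≥ 24 months
DTI 45.9% is within the 45%–48% exception band; checking compensating factors.
Override check — reserves: 15.3 mo (ok); score: 818 (ok).
Both compensating conditions met → exception applies.

Approved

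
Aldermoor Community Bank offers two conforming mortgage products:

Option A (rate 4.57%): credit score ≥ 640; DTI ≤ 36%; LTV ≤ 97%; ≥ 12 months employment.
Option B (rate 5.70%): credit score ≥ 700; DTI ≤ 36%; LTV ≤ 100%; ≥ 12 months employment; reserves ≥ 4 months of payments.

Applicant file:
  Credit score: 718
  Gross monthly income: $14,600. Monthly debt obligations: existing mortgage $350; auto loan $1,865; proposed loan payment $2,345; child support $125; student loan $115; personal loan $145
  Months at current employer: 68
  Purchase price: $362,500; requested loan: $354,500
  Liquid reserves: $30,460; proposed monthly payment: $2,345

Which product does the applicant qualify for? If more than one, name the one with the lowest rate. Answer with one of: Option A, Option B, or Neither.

Total debts = (350 + 1,865 + 2,345 + 125 + 115 + 145) = 4,945; DTI = 4,945/14,600 = 33.9%.
LTV = 354,500/362,500 = 97.8%.
Reserves = 30,460/2,345 = 13.0 months.
Option A: score 718 ≥ 640; DTI 33.9% ≤ 36%; LTV 97.8% > 97%; employment 68 ≥ 12 mo → does not qualify.
Option B: score 718 ≥ 700; DTI 33.9% ≤ 36%; LTV 97.8% ≤ 100%; employment 68 ≥ 12 mo; reserves 13.0 ≥ 4 mo → qualifies.

Option B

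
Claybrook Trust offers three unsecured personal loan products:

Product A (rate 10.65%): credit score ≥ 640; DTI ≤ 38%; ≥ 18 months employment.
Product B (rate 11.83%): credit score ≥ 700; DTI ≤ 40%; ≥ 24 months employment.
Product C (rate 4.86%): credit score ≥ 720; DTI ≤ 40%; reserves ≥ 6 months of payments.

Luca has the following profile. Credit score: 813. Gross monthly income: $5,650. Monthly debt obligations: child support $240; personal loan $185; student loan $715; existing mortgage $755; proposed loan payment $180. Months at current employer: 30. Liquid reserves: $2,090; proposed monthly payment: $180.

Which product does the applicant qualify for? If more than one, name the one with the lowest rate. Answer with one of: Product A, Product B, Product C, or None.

Product C

Total debts = (240 + 185 + 715 + 755 + 180) = 2,075; DTI = 2,075/5,650 = 36.7%.
Reserves = 2,090/180 = 11.6 months.
Product A: score 813 ≥ 640; DTI 36.7% ≤ 38%; employment 30 ≥ 18 mo → qualifies.
Product B: score 813 ≥ 700; DTI 36.7% ≤ 40%; employment 30 ≥ 24 mo → qualifies.
Product C: score 813 ≥ 720; DTI 36.7% ≤ 40%; reserves 11.6 ≥ 6 mo → qualifies.
Qualifying: Product A, Product B, Product C. Lowest rate is 4.86% → Product C.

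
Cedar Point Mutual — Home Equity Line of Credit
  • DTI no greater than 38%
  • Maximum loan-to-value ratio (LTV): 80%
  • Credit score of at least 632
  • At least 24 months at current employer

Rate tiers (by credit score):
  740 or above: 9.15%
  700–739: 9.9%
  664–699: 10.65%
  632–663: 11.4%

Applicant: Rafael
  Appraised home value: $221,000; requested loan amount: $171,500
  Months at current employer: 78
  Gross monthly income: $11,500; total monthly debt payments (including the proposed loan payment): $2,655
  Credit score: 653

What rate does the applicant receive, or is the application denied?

Approved at 11.4%

Credit score 653 ≥ 632 (meets minimum)
Loan-to-value = 171,500/221,000 = 77.6% — pass (80% max)
DTI: 2,655 ÷ 11,500 = 23.1%, within the 38% cap
Employment 78 ≥ 24 months
All requirements met. Score 653 falls in the 632–663 tier → 11.4%.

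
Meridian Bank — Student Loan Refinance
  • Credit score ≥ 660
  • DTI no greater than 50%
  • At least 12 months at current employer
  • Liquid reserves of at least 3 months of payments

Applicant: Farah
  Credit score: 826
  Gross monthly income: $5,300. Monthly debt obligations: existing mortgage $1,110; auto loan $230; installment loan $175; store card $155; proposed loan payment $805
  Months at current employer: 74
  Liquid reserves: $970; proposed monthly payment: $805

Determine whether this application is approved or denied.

Credit score 826 ≥ 660 (meets)
Total monthly debts = (1,110 + 230 + 175 + 155 + 805) = 2,475. DTI = 2,475/5,300 = 46.7% ≤ 50%
Employment 74 ≥ 12 months
Liquid reserves cover 970/805 = 1.2 months — < 3 required
Fails on reserves.

Denied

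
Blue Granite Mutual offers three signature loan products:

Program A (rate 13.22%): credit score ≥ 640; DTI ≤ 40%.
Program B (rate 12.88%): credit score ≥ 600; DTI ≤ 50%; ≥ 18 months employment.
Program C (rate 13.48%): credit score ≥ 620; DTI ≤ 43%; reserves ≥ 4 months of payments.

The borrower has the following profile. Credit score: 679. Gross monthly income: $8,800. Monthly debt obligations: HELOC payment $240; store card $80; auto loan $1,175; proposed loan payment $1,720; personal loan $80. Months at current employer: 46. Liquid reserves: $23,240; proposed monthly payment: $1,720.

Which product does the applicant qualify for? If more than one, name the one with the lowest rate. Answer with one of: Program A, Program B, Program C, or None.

Program B

Total debts = (240 + 80 + 1,175 + 1,720 + 80) = 3,295; DTI = 3,295/8,800 = 37.4%.
Reserves = 23,240/1,720 = 13.5 months.
Program A: score 679 ≥ 640; DTI 37.4% ≤ 40% → qualifies.
Program B: score 679 ≥ 600; DTI 37.4% ≤ 50%; employment 46 ≥ 18 mo → qualifies.
Program C: score 679 ≥ 620; DTI 37.4% ≤ 43%; reserves 13.5 ≥ 4 mo → qualifies.
Qualifying: Program A, Program B, Program C. Lowest rate is 12.88% → Program B.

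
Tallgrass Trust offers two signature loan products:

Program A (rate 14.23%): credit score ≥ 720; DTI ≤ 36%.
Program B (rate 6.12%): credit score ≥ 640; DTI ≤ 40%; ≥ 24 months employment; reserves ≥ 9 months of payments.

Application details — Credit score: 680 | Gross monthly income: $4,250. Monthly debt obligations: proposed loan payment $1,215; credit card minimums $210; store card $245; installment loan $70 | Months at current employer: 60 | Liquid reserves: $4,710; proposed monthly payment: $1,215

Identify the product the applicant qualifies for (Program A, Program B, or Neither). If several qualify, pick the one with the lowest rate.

Total debts = (1,215 + 210 + 245 + 70) = 1,740; DTI = 1,740/4,250 = 40.9%.
Reserves = 4,710/1,215 = 3.9 months.
Program A: score 680 < 720; DTI 40.9% > 36% → does not qualify.
Program B: score 680 ≥ 640; DTI 40.9% > 40%; employment 60 ≥ 24 mo; reserves 3.9 < 9 mo → does not qualify.

Neither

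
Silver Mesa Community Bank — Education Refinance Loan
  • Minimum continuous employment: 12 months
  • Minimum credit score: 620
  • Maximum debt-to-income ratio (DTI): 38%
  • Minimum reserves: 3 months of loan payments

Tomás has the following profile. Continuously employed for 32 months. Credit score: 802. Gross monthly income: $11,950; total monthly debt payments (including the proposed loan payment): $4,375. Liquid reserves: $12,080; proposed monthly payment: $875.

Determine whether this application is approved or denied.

Approved

Employment 32 ≥ 12 months
Credit score 802 ≥ 620 (meets)
DTI: 4,375 ÷ 11,950 = 36.6%, within the 38% cap
Reserves: 12,080 ÷ 875 = 13.8 months (meets 3-month minimum)
All criteria satisfied.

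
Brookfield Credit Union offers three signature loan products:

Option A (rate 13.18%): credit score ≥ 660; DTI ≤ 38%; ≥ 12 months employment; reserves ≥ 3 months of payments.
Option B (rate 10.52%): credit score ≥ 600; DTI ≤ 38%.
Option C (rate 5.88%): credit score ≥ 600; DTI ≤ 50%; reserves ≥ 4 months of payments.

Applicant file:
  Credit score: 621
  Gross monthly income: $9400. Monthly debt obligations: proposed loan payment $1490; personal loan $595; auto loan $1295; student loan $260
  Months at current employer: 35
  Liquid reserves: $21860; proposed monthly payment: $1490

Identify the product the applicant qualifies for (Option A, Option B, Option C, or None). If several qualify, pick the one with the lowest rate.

Total debts = (1,490 + 595 + 1,295 + 260) = 3,640; DTI = 3,640/9,400 = 38.7%.
Reserves = 21,860/1,490 = 14.7 months.
Option A: score 621 < 660; DTI 38.7% > 38%; employment 35 ≥ 12 mo; reserves 14.7 ≥ 3 mo → does not qualify.
Option B: score 621 ≥ 600; DTI 38.7% > 38% → does not qualify.
Option C: score 621 ≥ 600; DTI 38.7% ≤ 50%; reserves 14.7 ≥ 4 mo → qualifies.

Option C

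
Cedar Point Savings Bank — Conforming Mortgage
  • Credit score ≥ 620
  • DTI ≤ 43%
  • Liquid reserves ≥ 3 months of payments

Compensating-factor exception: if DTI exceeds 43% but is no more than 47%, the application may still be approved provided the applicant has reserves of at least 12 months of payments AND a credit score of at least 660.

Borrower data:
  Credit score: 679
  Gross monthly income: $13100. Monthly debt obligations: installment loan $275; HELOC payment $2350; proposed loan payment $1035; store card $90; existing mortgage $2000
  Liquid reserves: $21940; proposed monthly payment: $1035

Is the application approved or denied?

Approved

Credit score 679 ≥ 620 (meets base)
Total debts = (275 + 2,350 + 1,035 + 90 + 2,000) = 5,750. DTI = 5,750/13,100 = 43.9% > 43% — standard DTI limit exceeded.
Reserves: 21,940 ÷ 1,035 = 21.2 months (meets 3-month minimum)
43.9% falls in the override range (43%–47%), so the compensating-factor test applies.
Override check — reserves: 21.2 mo (ok); score: 679 (ok).
Both compensating conditions met → exception applies.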